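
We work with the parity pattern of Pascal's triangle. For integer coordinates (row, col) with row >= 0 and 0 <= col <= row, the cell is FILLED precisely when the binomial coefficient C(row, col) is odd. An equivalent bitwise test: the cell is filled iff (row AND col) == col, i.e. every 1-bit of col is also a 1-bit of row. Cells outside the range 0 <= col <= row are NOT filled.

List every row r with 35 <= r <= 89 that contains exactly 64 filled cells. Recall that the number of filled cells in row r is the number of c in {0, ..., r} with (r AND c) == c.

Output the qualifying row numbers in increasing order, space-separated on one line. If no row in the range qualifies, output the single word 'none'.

Answer: 63

Derivation:
Row r has 2^popcount(r) filled cells, so we need popcount(r) = log2(64) = 6.
Scan r = 35..89 and keep those with exactly 6 one-bits:
r=35=100011 popcount=3 -> skip
r=36=100100 popcount=2 -> skip
r=37=100101 popcount=3 -> skip
r=38=100110 popcount=3 -> skip
r=39=100111 popcount=4 -> skip
r=40=101000 popcount=2 -> skip
r=41=101001 popcount=3 -> skip
r=42=101010 popcount=3 -> skip
r=43=101011 popcount=4 -> skip
r=44=101100 popcount=3 -> skip
r=45=101101 popcount=4 -> skip
r=46=101110 popcount=4 -> skip
r=47=101111 popcount=5 -> skip
r=48=110000 popcount=2 -> skip
r=49=110001 popcount=3 -> skip
r=50=110010 popcount=3 -> skip
r=51=110011 popcount=4 -> skip
r=52=110100 popcount=3 -> skip
r=53=110101 popcount=4 -> skip
r=54=110110 popcount=4 -> skip
r=55=110111 popcount=5 -> skip
r=56=111000 popcount=3 -> skip
r=57=111001 popcount=4 -> skip
r=58=111010 popcount=4 -> skip
r=59=111011 popcount=5 -> skip
r=60=111100 popcount=4 -> skip
r=61=111101 popcount=5 -> skip
r=62=111110 popcount=5 -> skip
r=63=111111 popcount=6 -> KEEP
r=64=1000000 popcount=1 -> skip
r=65=1000001 popcount=2 -> skip
r=66=1000010 popcount=2 -> skip
r=67=1000011 popcount=3 -> skip
r=68=1000100 popcount=2 -> skip
r=69=1000101 popcount=3 -> skip
r=70=1000110 popcount=3 -> skip
r=71=1000111 popcount=4 -> skip
r=72=1001000 popcount=2 -> skip
r=73=1001001 popcount=3 -> skip
r=74=1001010 popcount=3 -> skip
r=75=1001011 popcount=4 -> skip
r=76=1001100 popcount=3 -> skip
r=77=1001101 popcount=4 -> skip
r=78=1001110 popcount=4 -> skip
r=79=1001111 popcount=5 -> skip
r=80=1010000 popcount=2 -> skip
r=81=1010001 popcount=3 -> skip
r=82=1010010 popcount=3 -> skip
r=83=1010011 popcount=4 -> skip
r=84=1010100 popcount=3 -> skip
r=85=1010101 popcount=4 -> skip
r=86=1010110 popcount=4 -> skip
r=87=1010111 popcount=5 -> skip
r=88=1011000 popcount=3 -> skip
r=89=1011001 popcount=4 -> skip
Kept rows: 63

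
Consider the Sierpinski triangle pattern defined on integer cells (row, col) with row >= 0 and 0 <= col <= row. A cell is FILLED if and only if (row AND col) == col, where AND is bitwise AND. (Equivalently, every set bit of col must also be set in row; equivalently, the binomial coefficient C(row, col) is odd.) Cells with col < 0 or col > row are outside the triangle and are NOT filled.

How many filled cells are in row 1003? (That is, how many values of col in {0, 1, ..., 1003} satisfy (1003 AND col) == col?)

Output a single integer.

1003 in binary = 1111101011
popcount(1003) = number of 1-bits in 1111101011 = 8
A col c satisfies (1003 AND c) == c iff every set bit of c is also set in 1003; each of the 8 set bits of 1003 can independently be on or off in c.
count = 2^8 = 256

Answer: 256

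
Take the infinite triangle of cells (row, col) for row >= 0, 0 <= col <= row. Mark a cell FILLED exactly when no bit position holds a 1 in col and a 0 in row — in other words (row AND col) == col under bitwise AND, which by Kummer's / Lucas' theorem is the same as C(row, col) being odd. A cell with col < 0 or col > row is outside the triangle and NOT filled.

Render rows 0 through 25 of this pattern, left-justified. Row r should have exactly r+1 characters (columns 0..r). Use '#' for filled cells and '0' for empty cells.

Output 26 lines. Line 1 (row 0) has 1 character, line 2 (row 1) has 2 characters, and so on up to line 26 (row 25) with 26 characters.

r0=0: #
r1=1: ##
r2=10: #0#
r3=11: ####
r4=100: #000#
r5=101: ##00##
r6=110: #0#0#0#
r7=111: ########
r8=1000: #0000000#
r9=1001: ##000000##
r10=1010: #0#00000#0#
r11=1011: ####0000####
r12=1100: #000#000#000#
r13=1101: ##00##00##00##
r14=1110: #0#0#0#0#0#0#0#
r15=1111: ################
r16=10000: #000000000000000#
r17=10001: ##00000000000000##
r18=10010: #0#0000000000000#0#
r19=10011: ####000000000000####
r20=10100: #000#00000000000#000#
r21=10101: ##00##0000000000##00##
r22=10110: #0#0#0#000000000#0#0#0#
r23=10111: ########00000000########
r24=11000: #0000000#0000000#0000000#
r25=11001: ##000000##000000##000000##

Answer: #
##
#0#
####
#000#
##00##
#0#0#0#
########
#0000000#
##000000##
#0#00000#0#
####0000####
#000#000#000#
##00##00##00##
#0#0#0#0#0#0#0#
################
#000000000000000#
##00000000000000##
#0#0000000000000#0#
####000000000000####
#000#00000000000#000#
##00##0000000000##00##
#0#0#0#000000000#0#0#0#
########00000000########
#0000000#0000000#0000000#
##000000##000000##000000##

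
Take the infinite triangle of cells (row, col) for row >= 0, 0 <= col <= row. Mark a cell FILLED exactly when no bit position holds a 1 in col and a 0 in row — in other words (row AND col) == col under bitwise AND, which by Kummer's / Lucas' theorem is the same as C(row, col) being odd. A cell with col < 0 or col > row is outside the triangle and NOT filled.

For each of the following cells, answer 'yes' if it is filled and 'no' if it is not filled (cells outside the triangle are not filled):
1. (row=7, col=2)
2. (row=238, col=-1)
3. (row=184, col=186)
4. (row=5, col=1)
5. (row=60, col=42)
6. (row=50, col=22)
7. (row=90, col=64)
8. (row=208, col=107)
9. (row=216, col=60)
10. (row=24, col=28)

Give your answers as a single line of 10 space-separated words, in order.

(7,2): row=0b111, col=0b10, row AND col = 0b10 = 2; 2 == 2 -> filled
(238,-1): col outside [0, 238] -> not filled
(184,186): col outside [0, 184] -> not filled
(5,1): row=0b101, col=0b1, row AND col = 0b1 = 1; 1 == 1 -> filled
(60,42): row=0b111100, col=0b101010, row AND col = 0b101000 = 40; 40 != 42 -> empty
(50,22): row=0b110010, col=0b10110, row AND col = 0b10010 = 18; 18 != 22 -> empty
(90,64): row=0b1011010, col=0b1000000, row AND col = 0b1000000 = 64; 64 == 64 -> filled
(208,107): row=0b11010000, col=0b1101011, row AND col = 0b1000000 = 64; 64 != 107 -> empty
(216,60): row=0b11011000, col=0b111100, row AND col = 0b11000 = 24; 24 != 60 -> empty
(24,28): col outside [0, 24] -> not filled

Answer: yes no no yes no no yes no no no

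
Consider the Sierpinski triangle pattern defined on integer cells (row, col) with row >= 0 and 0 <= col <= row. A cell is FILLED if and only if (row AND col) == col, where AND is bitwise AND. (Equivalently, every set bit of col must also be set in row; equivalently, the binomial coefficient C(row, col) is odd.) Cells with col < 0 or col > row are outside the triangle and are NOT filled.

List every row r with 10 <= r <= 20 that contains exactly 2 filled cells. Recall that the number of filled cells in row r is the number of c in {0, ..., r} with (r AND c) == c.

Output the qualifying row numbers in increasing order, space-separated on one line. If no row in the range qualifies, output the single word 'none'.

Answer: 16

Derivation:
Row r has 2^popcount(r) filled cells, so we need popcount(r) = log2(2) = 1.
Scan r = 10..20 and keep those with exactly 1 one-bits:
r=10=1010 popcount=2 -> skip
r=11=1011 popcount=3 -> skip
r=12=1100 popcount=2 -> skip
r=13=1101 popcount=3 -> skip
r=14=1110 popcount=3 -> skip
r=15=1111 popcount=4 -> skip
r=16=10000 popcount=1 -> KEEP
r=17=10001 popcount=2 -> skip
r=18=10010 popcount=2 -> skip
r=19=10011 popcount=3 -> skip
r=20=10100 popcount=2 -> skip
Kept rows: 16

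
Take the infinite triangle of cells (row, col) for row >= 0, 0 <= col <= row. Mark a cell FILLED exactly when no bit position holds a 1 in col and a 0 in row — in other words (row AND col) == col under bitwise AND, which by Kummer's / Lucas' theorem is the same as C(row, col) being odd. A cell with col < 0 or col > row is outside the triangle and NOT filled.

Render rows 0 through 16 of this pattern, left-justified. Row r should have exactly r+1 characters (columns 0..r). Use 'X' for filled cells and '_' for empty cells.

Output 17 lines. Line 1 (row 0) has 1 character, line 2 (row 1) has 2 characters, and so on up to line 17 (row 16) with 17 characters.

Answer: X
XX
X_X
XXXX
X___X
XX__XX
X_X_X_X
XXXXXXXX
X_______X
XX______XX
X_X_____X_X
XXXX____XXXX
X___X___X___X
XX__XX__XX__XX
X_X_X_X_X_X_X_X
XXXXXXXXXXXXXXXX
X_______________X

Derivation:
r0=0: X
r1=1: XX
r2=10: X_X
r3=11: XXXX
r4=100: X___X
r5=101: XX__XX
r6=110: X_X_X_X
r7=111: XXXXXXXX
r8=1000: X_______X
r9=1001: XX______XX
r10=1010: X_X_____X_X
r11=1011: XXXX____XXXX
r12=1100: X___X___X___X
r13=1101: XX__XX__XX__XX
r14=1110: X_X_X_X_X_X_X_X
r15=1111: XXXXXXXXXXXXXXXX
r16=10000: X_______________X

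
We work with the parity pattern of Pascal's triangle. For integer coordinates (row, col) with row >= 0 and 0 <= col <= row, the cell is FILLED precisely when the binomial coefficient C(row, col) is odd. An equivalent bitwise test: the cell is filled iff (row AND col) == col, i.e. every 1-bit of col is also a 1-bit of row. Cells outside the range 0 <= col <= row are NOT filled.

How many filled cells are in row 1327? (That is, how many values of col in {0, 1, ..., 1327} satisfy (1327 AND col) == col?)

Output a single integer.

Answer: 128

Derivation:
1327 in binary = 10100101111
popcount(1327) = number of 1-bits in 10100101111 = 7
A col c satisfies (1327 AND c) == c iff every set bit of c is also set in 1327; each of the 7 set bits of 1327 can independently be on or off in c.
count = 2^7 = 128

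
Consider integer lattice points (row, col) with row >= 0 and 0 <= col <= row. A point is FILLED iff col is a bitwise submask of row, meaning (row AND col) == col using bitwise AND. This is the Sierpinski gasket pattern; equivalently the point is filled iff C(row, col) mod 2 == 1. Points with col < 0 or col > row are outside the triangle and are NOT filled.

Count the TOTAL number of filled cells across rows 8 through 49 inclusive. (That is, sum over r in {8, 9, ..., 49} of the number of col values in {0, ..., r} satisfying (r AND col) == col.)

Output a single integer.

r8=1000 pc1: +2 =2
r9=1001 pc2: +4 =6
r10=1010 pc2: +4 =10
r11=1011 pc3: +8 =18
r12=1100 pc2: +4 =22
r13=1101 pc3: +8 =30
r14=1110 pc3: +8 =38
r15=1111 pc4: +16 =54
r16=10000 pc1: +2 =56
r17=10001 pc2: +4 =60
r18=10010 pc2: +4 =64
r19=10011 pc3: +8 =72
r20=10100 pc2: +4 =76
r21=10101 pc3: +8 =84
r22=10110 pc3: +8 =92
r23=10111 pc4: +16 =108
r24=11000 pc2: +4 =112
r25=11001 pc3: +8 =120
r26=11010 pc3: +8 =128
r27=11011 pc4: +16 =144
r28=11100 pc3: +8 =152
r29=11101 pc4: +16 =168
r30=11110 pc4: +16 =184
r31=11111 pc5: +32 =216
r32=100000 pc1: +2 =218
r33=100001 pc2: +4 =222
r34=100010 pc2: +4 =226
r35=100011 pc3: +8 =234
r36=100100 pc2: +4 =238
r37=100101 pc3: +8 =246
r38=100110 pc3: +8 =254
r39=100111 pc4: +16 =270
r40=101000 pc2: +4 =274
r41=101001 pc3: +8 =282
r42=101010 pc3: +8 =290
r43=101011 pc4: +16 =306
r44=101100 pc3: +8 =314
r45=101101 pc4: +16 =330
r46=101110 pc4: +16 =346
r47=101111 pc5: +32 =378
r48=110000 pc2: +4 =382
r49=110001 pc3: +8 =390

Answer: 390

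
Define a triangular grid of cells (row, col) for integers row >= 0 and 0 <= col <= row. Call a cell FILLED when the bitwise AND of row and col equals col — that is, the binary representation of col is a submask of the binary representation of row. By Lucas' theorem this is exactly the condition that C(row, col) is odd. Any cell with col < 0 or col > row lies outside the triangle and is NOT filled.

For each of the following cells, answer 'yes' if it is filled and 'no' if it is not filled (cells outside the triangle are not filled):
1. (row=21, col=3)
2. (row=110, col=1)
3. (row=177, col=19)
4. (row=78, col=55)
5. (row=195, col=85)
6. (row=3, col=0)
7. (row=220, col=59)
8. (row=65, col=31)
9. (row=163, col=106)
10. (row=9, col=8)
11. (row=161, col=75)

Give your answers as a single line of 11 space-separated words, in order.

(21,3): row=0b10101, col=0b11, row AND col = 0b1 = 1; 1 != 3 -> empty
(110,1): row=0b1101110, col=0b1, row AND col = 0b0 = 0; 0 != 1 -> empty
(177,19): row=0b10110001, col=0b10011, row AND col = 0b10001 = 17; 17 != 19 -> empty
(78,55): row=0b1001110, col=0b110111, row AND col = 0b110 = 6; 6 != 55 -> empty
(195,85): row=0b11000011, col=0b1010101, row AND col = 0b1000001 = 65; 65 != 85 -> empty
(3,0): row=0b11, col=0b0, row AND col = 0b0 = 0; 0 == 0 -> filled
(220,59): row=0b11011100, col=0b111011, row AND col = 0b11000 = 24; 24 != 59 -> empty
(65,31): row=0b1000001, col=0b11111, row AND col = 0b1 = 1; 1 != 31 -> empty
(163,106): row=0b10100011, col=0b1101010, row AND col = 0b100010 = 34; 34 != 106 -> empty
(9,8): row=0b1001, col=0b1000, row AND col = 0b1000 = 8; 8 == 8 -> filled
(161,75): row=0b10100001, col=0b1001011, row AND col = 0b1 = 1; 1 != 75 -> empty

Answer: no no no no no yes no no no yes no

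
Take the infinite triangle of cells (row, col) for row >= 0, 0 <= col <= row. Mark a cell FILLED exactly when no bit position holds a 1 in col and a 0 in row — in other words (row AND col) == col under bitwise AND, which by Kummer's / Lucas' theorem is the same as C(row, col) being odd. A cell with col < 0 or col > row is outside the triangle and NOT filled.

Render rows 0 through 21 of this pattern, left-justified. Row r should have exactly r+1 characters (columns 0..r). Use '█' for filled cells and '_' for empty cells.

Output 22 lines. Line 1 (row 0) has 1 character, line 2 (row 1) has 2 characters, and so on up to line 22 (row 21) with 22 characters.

Answer: █
██
█_█
████
█___█
██__██
█_█_█_█
████████
█_______█
██______██
█_█_____█_█
████____████
█___█___█___█
██__██__██__██
█_█_█_█_█_█_█_█
████████████████
█_______________█
██______________██
█_█_____________█_█
████____________████
█___█___________█___█
██__██__________██__██

Derivation:
r0=0: █
r1=1: ██
r2=10: █_█
r3=11: ████
r4=100: █___█
r5=101: ██__██
r6=110: █_█_█_█
r7=111: ████████
r8=1000: █_______█
r9=1001: ██______██
r10=1010: █_█_____█_█
r11=1011: ████____████
r12=1100: █___█___█___█
r13=1101: ██__██__██__██
r14=1110: █_█_█_█_█_█_█_█
r15=1111: ████████████████
r16=10000: █_______________█
r17=10001: ██______________██
r18=10010: █_█_____________█_█
r19=10011: ████____________████
r20=10100: █___█___________█___█
r21=10101: ██__██__________██__██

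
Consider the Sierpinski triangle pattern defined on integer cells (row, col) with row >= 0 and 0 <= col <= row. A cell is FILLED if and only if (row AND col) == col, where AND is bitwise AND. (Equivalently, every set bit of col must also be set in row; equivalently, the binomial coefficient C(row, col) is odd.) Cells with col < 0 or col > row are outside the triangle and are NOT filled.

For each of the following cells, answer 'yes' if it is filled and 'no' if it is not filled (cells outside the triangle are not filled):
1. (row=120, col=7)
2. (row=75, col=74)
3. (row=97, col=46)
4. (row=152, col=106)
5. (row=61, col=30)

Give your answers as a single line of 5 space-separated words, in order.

Answer: no yes no no no

Derivation:
(120,7): row=0b1111000, col=0b111, row AND col = 0b0 = 0; 0 != 7 -> empty
(75,74): row=0b1001011, col=0b1001010, row AND col = 0b1001010 = 74; 74 == 74 -> filled
(97,46): row=0b1100001, col=0b101110, row AND col = 0b100000 = 32; 32 != 46 -> empty
(152,106): row=0b10011000, col=0b1101010, row AND col = 0b1000 = 8; 8 != 106 -> empty
(61,30): row=0b111101, col=0b11110, row AND col = 0b11100 = 28; 28 != 30 -> empty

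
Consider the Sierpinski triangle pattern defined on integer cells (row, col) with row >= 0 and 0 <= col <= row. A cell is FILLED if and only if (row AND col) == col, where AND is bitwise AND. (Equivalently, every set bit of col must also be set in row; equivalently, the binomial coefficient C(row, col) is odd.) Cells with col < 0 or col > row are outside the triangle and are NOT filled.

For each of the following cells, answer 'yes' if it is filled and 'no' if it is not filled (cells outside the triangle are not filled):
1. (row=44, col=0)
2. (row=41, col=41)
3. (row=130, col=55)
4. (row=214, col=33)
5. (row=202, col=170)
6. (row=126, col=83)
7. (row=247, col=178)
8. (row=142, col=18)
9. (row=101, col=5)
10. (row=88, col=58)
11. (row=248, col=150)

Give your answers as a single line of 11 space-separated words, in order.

(44,0): row=0b101100, col=0b0, row AND col = 0b0 = 0; 0 == 0 -> filled
(41,41): row=0b101001, col=0b101001, row AND col = 0b101001 = 41; 41 == 41 -> filled
(130,55): row=0b10000010, col=0b110111, row AND col = 0b10 = 2; 2 != 55 -> empty
(214,33): row=0b11010110, col=0b100001, row AND col = 0b0 = 0; 0 != 33 -> empty
(202,170): row=0b11001010, col=0b10101010, row AND col = 0b10001010 = 138; 138 != 170 -> empty
(126,83): row=0b1111110, col=0b1010011, row AND col = 0b1010010 = 82; 82 != 83 -> empty
(247,178): row=0b11110111, col=0b10110010, row AND col = 0b10110010 = 178; 178 == 178 -> filled
(142,18): row=0b10001110, col=0b10010, row AND col = 0b10 = 2; 2 != 18 -> empty
(101,5): row=0b1100101, col=0b101, row AND col = 0b101 = 5; 5 == 5 -> filled
(88,58): row=0b1011000, col=0b111010, row AND col = 0b11000 = 24; 24 != 58 -> empty
(248,150): row=0b11111000, col=0b10010110, row AND col = 0b10010000 = 144; 144 != 150 -> empty

Answer: yes yes no no no no yes no yes no no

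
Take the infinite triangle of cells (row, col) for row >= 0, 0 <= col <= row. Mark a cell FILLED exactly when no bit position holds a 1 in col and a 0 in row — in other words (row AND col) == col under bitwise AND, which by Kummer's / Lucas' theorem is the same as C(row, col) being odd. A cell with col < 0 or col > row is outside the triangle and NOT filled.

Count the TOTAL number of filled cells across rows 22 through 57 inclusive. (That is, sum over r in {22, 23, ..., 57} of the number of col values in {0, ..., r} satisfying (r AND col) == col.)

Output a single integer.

Answer: 426

Derivation:
r22=10110 pc3: +8 =8
r23=10111 pc4: +16 =24
r24=11000 pc2: +4 =28
r25=11001 pc3: +8 =36
r26=11010 pc3: +8 =44
r27=11011 pc4: +16 =60
r28=11100 pc3: +8 =68
r29=11101 pc4: +16 =84
r30=11110 pc4: +16 =100
r31=11111 pc5: +32 =132
r32=100000 pc1: +2 =134
r33=100001 pc2: +4 =138
r34=100010 pc2: +4 =142
r35=100011 pc3: +8 =150
r36=100100 pc2: +4 =154
r37=100101 pc3: +8 =162
r38=100110 pc3: +8 =170
r39=100111 pc4: +16 =186
r40=101000 pc2: +4 =190
r41=101001 pc3: +8 =198
r42=101010 pc3: +8 =206
r43=101011 pc4: +16 =222
r44=101100 pc3: +8 =230
r45=101101 pc4: +16 =246
r46=101110 pc4: +16 =262
r47=101111 pc5: +32 =294
r48=110000 pc2: +4 =298
r49=110001 pc3: +8 =306
r50=110010 pc3: +8 =314
r51=110011 pc4: +16 =330
r52=110100 pc3: +8 =338
r53=110101 pc4: +16 =354
r54=110110 pc4: +16 =370
r55=110111 pc5: +32 =402
r56=111000 pc3: +8 =410
r57=111001 pc4: +16 =426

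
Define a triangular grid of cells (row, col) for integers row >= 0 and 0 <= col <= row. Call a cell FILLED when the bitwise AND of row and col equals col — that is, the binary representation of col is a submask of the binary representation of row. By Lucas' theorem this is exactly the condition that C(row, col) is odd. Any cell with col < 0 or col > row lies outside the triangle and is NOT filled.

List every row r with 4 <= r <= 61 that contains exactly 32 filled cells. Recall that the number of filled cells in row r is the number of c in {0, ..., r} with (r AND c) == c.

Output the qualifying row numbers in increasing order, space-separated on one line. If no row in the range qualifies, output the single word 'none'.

Answer: 31 47 55 59 61

Derivation:
Row r has 2^popcount(r) filled cells, so we need popcount(r) = log2(32) = 5.
Scan r = 4..61 and keep those with exactly 5 one-bits:
r=4=100 popcount=1 -> skip
r=5=101 popcount=2 -> skip
r=6=110 popcount=2 -> skip
r=7=111 popcount=3 -> skip
r=8=1000 popcount=1 -> skip
r=9=1001 popcount=2 -> skip
r=10=1010 popcount=2 -> skip
r=11=1011 popcount=3 -> skip
r=12=1100 popcount=2 -> skip
r=13=1101 popcount=3 -> skip
r=14=1110 popcount=3 -> skip
r=15=1111 popcount=4 -> skip
r=16=10000 popcount=1 -> skip
r=17=10001 popcount=2 -> skip
r=18=10010 popcount=2 -> skip
r=19=10011 popcount=3 -> skip
r=20=10100 popcount=2 -> skip
r=21=10101 popcount=3 -> skip
r=22=10110 popcount=3 -> skip
r=23=10111 popcount=4 -> skip
r=24=11000 popcount=2 -> skip
r=25=11001 popcount=3 -> skip
r=26=11010 popcount=3 -> skip
r=27=11011 popcount=4 -> skip
r=28=11100 popcount=3 -> skip
r=29=11101 popcount=4 -> skip
r=30=11110 popcount=4 -> skip
r=31=11111 popcount=5 -> KEEP
r=32=100000 popcount=1 -> skip
r=33=100001 popcount=2 -> skip
r=34=100010 popcount=2 -> skip
r=35=100011 popcount=3 -> skip
r=36=100100 popcount=2 -> skip
r=37=100101 popcount=3 -> skip
r=38=100110 popcount=3 -> skip
r=39=100111 popcount=4 -> skip
r=40=101000 popcount=2 -> skip
r=41=101001 popcount=3 -> skip
r=42=101010 popcount=3 -> skip
r=43=101011 popcount=4 -> skip
r=44=101100 popcount=3 -> skip
r=45=101101 popcount=4 -> skip
r=46=101110 popcount=4 -> skip
r=47=101111 popcount=5 -> KEEP
r=48=110000 popcount=2 -> skip
r=49=110001 popcount=3 -> skip
r=50=110010 popcount=3 -> skip
r=51=110011 popcount=4 -> skip
r=52=110100 popcount=3 -> skip
r=53=110101 popcount=4 -> skip
r=54=110110 popcount=4 -> skip
r=55=110111 popcount=5 -> KEEP
r=56=111000 popcount=3 -> skip
r=57=111001 popcount=4 -> skip
r=58=111010 popcount=4 -> skip
r=59=111011 popcount=5 -> KEEP
r=60=111100 popcount=4 -> skip
r=61=111101 popcount=5 -> KEEP
Kept rows: 31 47 55 59 61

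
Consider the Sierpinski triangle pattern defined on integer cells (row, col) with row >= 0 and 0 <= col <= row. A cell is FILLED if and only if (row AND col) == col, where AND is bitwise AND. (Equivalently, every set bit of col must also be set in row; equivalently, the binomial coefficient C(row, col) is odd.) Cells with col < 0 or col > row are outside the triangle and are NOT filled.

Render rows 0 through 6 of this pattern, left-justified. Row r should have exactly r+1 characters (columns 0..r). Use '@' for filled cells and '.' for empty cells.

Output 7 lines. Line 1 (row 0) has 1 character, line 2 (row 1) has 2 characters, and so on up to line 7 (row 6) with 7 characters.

r0=0: @
r1=1: @@
r2=10: @.@
r3=11: @@@@
r4=100: @...@
r5=101: @@..@@
r6=110: @.@.@.@

Answer: @
@@
@.@
@@@@
@...@
@@..@@
@.@.@.@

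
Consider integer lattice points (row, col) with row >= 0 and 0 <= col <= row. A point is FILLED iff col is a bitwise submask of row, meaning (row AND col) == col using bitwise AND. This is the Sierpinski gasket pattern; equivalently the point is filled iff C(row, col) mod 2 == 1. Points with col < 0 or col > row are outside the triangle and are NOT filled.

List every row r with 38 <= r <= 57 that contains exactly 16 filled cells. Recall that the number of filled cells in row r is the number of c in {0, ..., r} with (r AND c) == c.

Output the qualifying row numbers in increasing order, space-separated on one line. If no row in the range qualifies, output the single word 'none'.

Row r has 2^popcount(r) filled cells, so we need popcount(r) = log2(16) = 4.
Scan r = 38..57 and keep those with exactly 4 one-bits:
r=38=100110 popcount=3 -> skip
r=39=100111 popcount=4 -> KEEP
r=40=101000 popcount=2 -> skip
r=41=101001 popcount=3 -> skip
r=42=101010 popcount=3 -> skip
r=43=101011 popcount=4 -> KEEP
r=44=101100 popcount=3 -> skip
r=45=101101 popcount=4 -> KEEP
r=46=101110 popcount=4 -> KEEP
r=47=101111 popcount=5 -> skip
r=48=110000 popcount=2 -> skip
r=49=110001 popcount=3 -> skip
r=50=110010 popcount=3 -> skip
r=51=110011 popcount=4 -> KEEP
r=52=110100 popcount=3 -> skip
r=53=110101 popcount=4 -> KEEP
r=54=110110 popcount=4 -> KEEP
r=55=110111 popcount=5 -> skip
r=56=111000 popcount=3 -> skip
r=57=111001 popcount=4 -> KEEP
Kept rows: 39 43 45 46 51 53 54 57

Answer: 39 43 45 46 51 53 54 57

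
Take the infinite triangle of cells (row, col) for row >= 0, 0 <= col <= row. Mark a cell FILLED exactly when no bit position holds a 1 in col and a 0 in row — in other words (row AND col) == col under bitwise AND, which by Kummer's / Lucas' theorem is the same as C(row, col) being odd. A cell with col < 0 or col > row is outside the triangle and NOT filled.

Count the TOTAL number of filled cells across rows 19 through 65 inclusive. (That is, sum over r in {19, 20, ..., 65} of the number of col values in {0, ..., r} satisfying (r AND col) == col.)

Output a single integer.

r19=10011 pc3: +8 =8
r20=10100 pc2: +4 =12
r21=10101 pc3: +8 =20
r22=10110 pc3: +8 =28
r23=10111 pc4: +16 =44
r24=11000 pc2: +4 =48
r25=11001 pc3: +8 =56
r26=11010 pc3: +8 =64
r27=11011 pc4: +16 =80
r28=11100 pc3: +8 =88
r29=11101 pc4: +16 =104
r30=11110 pc4: +16 =120
r31=11111 pc5: +32 =152
r32=100000 pc1: +2 =154
r33=100001 pc2: +4 =158
r34=100010 pc2: +4 =162
r35=100011 pc3: +8 =170
r36=100100 pc2: +4 =174
r37=100101 pc3: +8 =182
r38=100110 pc3: +8 =190
r39=100111 pc4: +16 =206
r40=101000 pc2: +4 =210
r41=101001 pc3: +8 =218
r42=101010 pc3: +8 =226
r43=101011 pc4: +16 =242
r44=101100 pc3: +8 =250
r45=101101 pc4: +16 =266
r46=101110 pc4: +16 =282
r47=101111 pc5: +32 =314
r48=110000 pc2: +4 =318
r49=110001 pc3: +8 =326
r50=110010 pc3: +8 =334
r51=110011 pc4: +16 =350
r52=110100 pc3: +8 =358
r53=110101 pc4: +16 =374
r54=110110 pc4: +16 =390
r55=110111 pc5: +32 =422
r56=111000 pc3: +8 =430
r57=111001 pc4: +16 =446
r58=111010 pc4: +16 =462
r59=111011 pc5: +32 =494
r60=111100 pc4: +16 =510
r61=111101 pc5: +32 =542
r62=111110 pc5: +32 =574
r63=111111 pc6: +64 =638
r64=1000000 pc1: +2 =640
r65=1000001 pc2: +4 =644

Answer: 644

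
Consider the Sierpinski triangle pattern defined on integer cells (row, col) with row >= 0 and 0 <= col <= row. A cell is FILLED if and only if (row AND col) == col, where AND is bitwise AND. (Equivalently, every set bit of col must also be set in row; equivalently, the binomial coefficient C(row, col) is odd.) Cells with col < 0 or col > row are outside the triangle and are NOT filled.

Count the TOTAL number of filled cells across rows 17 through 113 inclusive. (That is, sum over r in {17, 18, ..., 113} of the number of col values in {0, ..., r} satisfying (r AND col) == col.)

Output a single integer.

r17=10001 pc2: +4 =4
r18=10010 pc2: +4 =8
r19=10011 pc3: +8 =16
r20=10100 pc2: +4 =20
r21=10101 pc3: +8 =28
r22=10110 pc3: +8 =36
r23=10111 pc4: +16 =52
r24=11000 pc2: +4 =56
r25=11001 pc3: +8 =64
r26=11010 pc3: +8 =72
r27=11011 pc4: +16 =88
r28=11100 pc3: +8 =96
r29=11101 pc4: +16 =112
r30=11110 pc4: +16 =128
r31=11111 pc5: +32 =160
r32=100000 pc1: +2 =162
r33=100001 pc2: +4 =166
r34=100010 pc2: +4 =170
r35=100011 pc3: +8 =178
r36=100100 pc2: +4 =182
r37=100101 pc3: +8 =190
r38=100110 pc3: +8 =198
r39=100111 pc4: +16 =214
r40=101000 pc2: +4 =218
r41=101001 pc3: +8 =226
r42=101010 pc3: +8 =234
r43=101011 pc4: +16 =250
r44=101100 pc3: +8 =258
r45=101101 pc4: +16 =274
r46=101110 pc4: +16 =290
r47=101111 pc5: +32 =322
r48=110000 pc2: +4 =326
r49=110001 pc3: +8 =334
r50=110010 pc3: +8 =342
r51=110011 pc4: +16 =358
r52=110100 pc3: +8 =366
r53=110101 pc4: +16 =382
r54=110110 pc4: +16 =398
r55=110111 pc5: +32 =430
r56=111000 pc3: +8 =438
r57=111001 pc4: +16 =454
r58=111010 pc4: +16 =470
r59=111011 pc5: +32 =502
r60=111100 pc4: +16 =518
r61=111101 pc5: +32 =550
r62=111110 pc5: +32 =582
r63=111111 pc6: +64 =646
r64=1000000 pc1: +2 =648
r65=1000001 pc2: +4 =652
r66=1000010 pc2: +4 =656
r67=1000011 pc3: +8 =664
r68=1000100 pc2: +4 =668
r69=1000101 pc3: +8 =676
r70=1000110 pc3: +8 =684
r71=1000111 pc4: +16 =700
r72=1001000 pc2: +4 =704
r73=1001001 pc3: +8 =712
r74=1001010 pc3: +8 =720
r75=1001011 pc4: +16 =736
r76=1001100 pc3: +8 =744
r77=1001101 pc4: +16 =760
r78=1001110 pc4: +16 =776
r79=1001111 pc5: +32 =808
r80=1010000 pc2: +4 =812
r81=1010001 pc3: +8 =820
r82=1010010 pc3: +8 =828
r83=1010011 pc4: +16 =844
r84=1010100 pc3: +8 =852
r85=1010101 pc4: +16 =868
r86=1010110 pc4: +16 =884
r87=1010111 pc5: +32 =916
r88=1011000 pc3: +8 =924
r89=1011001 pc4: +16 =940
r90=1011010 pc4: +16 =956
r91=1011011 pc5: +32 =988
r92=1011100 pc4: +16 =1004
r93=1011101 pc5: +32 =1036
r94=1011110 pc5: +32 =1068
r95=1011111 pc6: +64 =1132
r96=1100000 pc2: +4 =1136
r97=1100001 pc3: +8 =1144
r98=1100010 pc3: +8 =1152
r99=1100011 pc4: +16 =1168
r100=1100100 pc3: +8 =1176
r101=1100101 pc4: +16 =1192
r102=1100110 pc4: +16 =1208
r103=1100111 pc5: +32 =1240
r104=1101000 pc3: +8 =1248
r105=1101001 pc4: +16 =1264
r106=1101010 pc4: +16 =1280
r107=1101011 pc5: +32 =1312
r108=1101100 pc4: +16 =1328
r109=1101101 pc5: +32 =1360
r110=1101110 pc5: +32 =1392
r111=1101111 pc6: +64 =1456
r112=1110000 pc3: +8 =1464
r113=1110001 pc4: +16 =1480

Answer: 1480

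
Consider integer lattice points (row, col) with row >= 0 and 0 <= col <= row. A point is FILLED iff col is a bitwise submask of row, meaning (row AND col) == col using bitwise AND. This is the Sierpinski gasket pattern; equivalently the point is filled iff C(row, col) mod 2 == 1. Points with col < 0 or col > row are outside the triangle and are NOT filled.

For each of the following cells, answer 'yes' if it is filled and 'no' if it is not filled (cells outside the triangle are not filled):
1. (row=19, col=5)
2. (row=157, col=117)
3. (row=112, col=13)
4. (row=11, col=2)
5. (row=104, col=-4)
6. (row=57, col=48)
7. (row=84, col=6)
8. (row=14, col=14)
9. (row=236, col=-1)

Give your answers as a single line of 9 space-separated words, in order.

(19,5): row=0b10011, col=0b101, row AND col = 0b1 = 1; 1 != 5 -> empty
(157,117): row=0b10011101, col=0b1110101, row AND col = 0b10101 = 21; 21 != 117 -> empty
(112,13): row=0b1110000, col=0b1101, row AND col = 0b0 = 0; 0 != 13 -> empty
(11,2): row=0b1011, col=0b10, row AND col = 0b10 = 2; 2 == 2 -> filled
(104,-4): col outside [0, 104] -> not filled
(57,48): row=0b111001, col=0b110000, row AND col = 0b110000 = 48; 48 == 48 -> filled
(84,6): row=0b1010100, col=0b110, row AND col = 0b100 = 4; 4 != 6 -> empty
(14,14): row=0b1110, col=0b1110, row AND col = 0b1110 = 14; 14 == 14 -> filled
(236,-1): col outside [0, 236] -> not filled

Answer: no no no yes no yes no yes no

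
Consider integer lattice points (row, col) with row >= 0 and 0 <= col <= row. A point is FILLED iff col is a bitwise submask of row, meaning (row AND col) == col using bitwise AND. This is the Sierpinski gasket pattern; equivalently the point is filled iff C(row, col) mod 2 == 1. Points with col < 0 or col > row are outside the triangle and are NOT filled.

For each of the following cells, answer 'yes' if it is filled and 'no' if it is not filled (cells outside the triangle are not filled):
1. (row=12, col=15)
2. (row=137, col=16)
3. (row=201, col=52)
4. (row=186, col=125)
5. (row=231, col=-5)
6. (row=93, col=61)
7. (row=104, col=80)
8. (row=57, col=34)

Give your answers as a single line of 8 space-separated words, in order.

Answer: no no no no no no no no

Derivation:
(12,15): col outside [0, 12] -> not filled
(137,16): row=0b10001001, col=0b10000, row AND col = 0b0 = 0; 0 != 16 -> empty
(201,52): row=0b11001001, col=0b110100, row AND col = 0b0 = 0; 0 != 52 -> empty
(186,125): row=0b10111010, col=0b1111101, row AND col = 0b111000 = 56; 56 != 125 -> empty
(231,-5): col outside [0, 231] -> not filled
(93,61): row=0b1011101, col=0b111101, row AND col = 0b11101 = 29; 29 != 61 -> empty
(104,80): row=0b1101000, col=0b1010000, row AND col = 0b1000000 = 64; 64 != 80 -> empty
(57,34): row=0b111001, col=0b100010, row AND col = 0b100000 = 32; 32 != 34 -> empty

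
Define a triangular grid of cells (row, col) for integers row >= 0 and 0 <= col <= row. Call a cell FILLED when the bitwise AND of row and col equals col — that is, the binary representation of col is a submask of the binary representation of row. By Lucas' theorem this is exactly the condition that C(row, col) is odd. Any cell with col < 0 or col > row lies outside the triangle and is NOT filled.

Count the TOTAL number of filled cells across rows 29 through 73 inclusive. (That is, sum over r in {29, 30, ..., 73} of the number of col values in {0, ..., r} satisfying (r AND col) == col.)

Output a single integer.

r29=11101 pc4: +16 =16
r30=11110 pc4: +16 =32
r31=11111 pc5: +32 =64
r32=100000 pc1: +2 =66
r33=100001 pc2: +4 =70
r34=100010 pc2: +4 =74
r35=100011 pc3: +8 =82
r36=100100 pc2: +4 =86
r37=100101 pc3: +8 =94
r38=100110 pc3: +8 =102
r39=100111 pc4: +16 =118
r40=101000 pc2: +4 =122
r41=101001 pc3: +8 =130
r42=101010 pc3: +8 =138
r43=101011 pc4: +16 =154
r44=101100 pc3: +8 =162
r45=101101 pc4: +16 =178
r46=101110 pc4: +16 =194
r47=101111 pc5: +32 =226
r48=110000 pc2: +4 =230
r49=110001 pc3: +8 =238
r50=110010 pc3: +8 =246
r51=110011 pc4: +16 =262
r52=110100 pc3: +8 =270
r53=110101 pc4: +16 =286
r54=110110 pc4: +16 =302
r55=110111 pc5: +32 =334
r56=111000 pc3: +8 =342
r57=111001 pc4: +16 =358
r58=111010 pc4: +16 =374
r59=111011 pc5: +32 =406
r60=111100 pc4: +16 =422
r61=111101 pc5: +32 =454
r62=111110 pc5: +32 =486
r63=111111 pc6: +64 =550
r64=1000000 pc1: +2 =552
r65=1000001 pc2: +4 =556
r66=1000010 pc2: +4 =560
r67=1000011 pc3: +8 =568
r68=1000100 pc2: +4 =572
r69=1000101 pc3: +8 =580
r70=1000110 pc3: +8 =588
r71=1000111 pc4: +16 =604
r72=1001000 pc2: +4 =608
r73=1001001 pc3: +8 =616

Answer: 616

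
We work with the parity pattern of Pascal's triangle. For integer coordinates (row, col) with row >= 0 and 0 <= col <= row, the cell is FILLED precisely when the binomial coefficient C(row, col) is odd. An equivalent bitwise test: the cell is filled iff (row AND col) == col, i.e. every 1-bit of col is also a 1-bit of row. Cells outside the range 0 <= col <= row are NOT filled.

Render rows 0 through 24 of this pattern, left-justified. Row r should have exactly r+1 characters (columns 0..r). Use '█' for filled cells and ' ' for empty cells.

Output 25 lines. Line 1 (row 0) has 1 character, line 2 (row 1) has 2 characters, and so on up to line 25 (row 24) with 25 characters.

Answer: █
██
█ █
████
█   █
██  ██
█ █ █ █
████████
█       █
██      ██
█ █     █ █
████    ████
█   █   █   █
██  ██  ██  ██
█ █ █ █ █ █ █ █
████████████████
█               █
██              ██
█ █             █ █
████            ████
█   █           █   █
██  ██          ██  ██
█ █ █ █         █ █ █ █
████████        ████████
█       █       █       █

Derivation:
r0=0: █
r1=1: ██
r2=10: █ █
r3=11: ████
r4=100: █   █
r5=101: ██  ██
r6=110: █ █ █ █
r7=111: ████████
r8=1000: █       █
r9=1001: ██      ██
r10=1010: █ █     █ █
r11=1011: ████    ████
r12=1100: █   █   █   █
r13=1101: ██  ██  ██  ██
r14=1110: █ █ █ █ █ █ █ █
r15=1111: ████████████████
r16=10000: █               █
r17=10001: ██              ██
r18=10010: █ █             █ █
r19=10011: ████            ████
r20=10100: █   █           █   █
r21=10101: ██  ██          ██  ██
r22=10110: █ █ █ █         █ █ █ █
r23=10111: ████████        ████████
r24=11000: █       █       █       █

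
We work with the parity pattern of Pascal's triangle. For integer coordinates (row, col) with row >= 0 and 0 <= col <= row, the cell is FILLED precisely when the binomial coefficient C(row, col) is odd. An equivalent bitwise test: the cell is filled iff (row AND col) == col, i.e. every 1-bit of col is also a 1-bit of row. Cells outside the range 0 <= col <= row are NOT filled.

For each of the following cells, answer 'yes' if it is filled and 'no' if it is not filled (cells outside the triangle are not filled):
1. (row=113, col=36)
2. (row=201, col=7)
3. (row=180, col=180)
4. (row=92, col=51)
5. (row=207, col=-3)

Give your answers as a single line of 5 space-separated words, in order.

(113,36): row=0b1110001, col=0b100100, row AND col = 0b100000 = 32; 32 != 36 -> empty
(201,7): row=0b11001001, col=0b111, row AND col = 0b1 = 1; 1 != 7 -> empty
(180,180): row=0b10110100, col=0b10110100, row AND col = 0b10110100 = 180; 180 == 180 -> filled
(92,51): row=0b1011100, col=0b110011, row AND col = 0b10000 = 16; 16 != 51 -> empty
(207,-3): col outside [0, 207] -> not filled

Answer: no no yes no no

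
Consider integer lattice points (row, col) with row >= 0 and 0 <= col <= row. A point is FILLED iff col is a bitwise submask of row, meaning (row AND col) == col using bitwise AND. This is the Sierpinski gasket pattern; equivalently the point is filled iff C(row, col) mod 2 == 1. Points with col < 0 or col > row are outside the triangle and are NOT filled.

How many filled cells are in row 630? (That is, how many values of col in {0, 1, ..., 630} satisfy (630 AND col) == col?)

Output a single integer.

Answer: 64

Derivation:
630 in binary = 1001110110
popcount(630) = number of 1-bits in 1001110110 = 6
A col c satisfies (630 AND c) == c iff every set bit of c is also set in 630; each of the 6 set bits of 630 can independently be on or off in c.
count = 2^6 = 64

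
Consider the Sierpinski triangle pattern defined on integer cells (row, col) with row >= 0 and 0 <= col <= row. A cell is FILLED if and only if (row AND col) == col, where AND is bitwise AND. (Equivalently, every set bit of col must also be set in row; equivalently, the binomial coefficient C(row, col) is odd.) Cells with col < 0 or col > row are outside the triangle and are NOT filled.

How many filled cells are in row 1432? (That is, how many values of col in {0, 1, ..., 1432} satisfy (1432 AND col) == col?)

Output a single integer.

1432 in binary = 10110011000
popcount(1432) = number of 1-bits in 10110011000 = 5
A col c satisfies (1432 AND c) == c iff every set bit of c is also set in 1432; each of the 5 set bits of 1432 can independently be on or off in c.
count = 2^5 = 32

Answer: 32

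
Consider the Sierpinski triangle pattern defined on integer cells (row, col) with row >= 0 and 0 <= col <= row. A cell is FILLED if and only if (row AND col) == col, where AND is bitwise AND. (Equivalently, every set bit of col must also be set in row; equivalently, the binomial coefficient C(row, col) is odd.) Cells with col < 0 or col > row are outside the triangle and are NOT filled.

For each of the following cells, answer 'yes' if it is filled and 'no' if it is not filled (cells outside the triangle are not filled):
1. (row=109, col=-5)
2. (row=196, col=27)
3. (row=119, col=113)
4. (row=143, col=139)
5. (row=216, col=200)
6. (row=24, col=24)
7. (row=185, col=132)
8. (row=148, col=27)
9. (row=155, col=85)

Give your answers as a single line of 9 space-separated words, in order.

Answer: no no yes yes yes yes no no no

Derivation:
(109,-5): col outside [0, 109] -> not filled
(196,27): row=0b11000100, col=0b11011, row AND col = 0b0 = 0; 0 != 27 -> empty
(119,113): row=0b1110111, col=0b1110001, row AND col = 0b1110001 = 113; 113 == 113 -> filled
(143,139): row=0b10001111, col=0b10001011, row AND col = 0b10001011 = 139; 139 == 139 -> filled
(216,200): row=0b11011000, col=0b11001000, row AND col = 0b11001000 = 200; 200 == 200 -> filled
(24,24): row=0b11000, col=0b11000, row AND col = 0b11000 = 24; 24 == 24 -> filled
(185,132): row=0b10111001, col=0b10000100, row AND col = 0b10000000 = 128; 128 != 132 -> empty
(148,27): row=0b10010100, col=0b11011, row AND col = 0b10000 = 16; 16 != 27 -> empty
(155,85): row=0b10011011, col=0b1010101, row AND col = 0b10001 = 17; 17 != 85 -> empty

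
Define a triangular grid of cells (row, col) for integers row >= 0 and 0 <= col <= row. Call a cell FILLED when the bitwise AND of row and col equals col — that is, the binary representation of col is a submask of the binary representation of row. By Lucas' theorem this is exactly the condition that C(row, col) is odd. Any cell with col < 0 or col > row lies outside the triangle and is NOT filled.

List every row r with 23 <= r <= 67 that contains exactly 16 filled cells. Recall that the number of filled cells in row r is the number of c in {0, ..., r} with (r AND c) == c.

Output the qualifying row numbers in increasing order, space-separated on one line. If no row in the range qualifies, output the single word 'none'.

Answer: 23 27 29 30 39 43 45 46 51 53 54 57 58 60

Derivation:
Row r has 2^popcount(r) filled cells, so we need popcount(r) = log2(16) = 4.
Scan r = 23..67 and keep those with exactly 4 one-bits:
r=23=10111 popcount=4 -> KEEP
r=24=11000 popcount=2 -> skip
r=25=11001 popcount=3 -> skip
r=26=11010 popcount=3 -> skip
r=27=11011 popcount=4 -> KEEP
r=28=11100 popcount=3 -> skip
r=29=11101 popcount=4 -> KEEP
r=30=11110 popcount=4 -> KEEP
r=31=11111 popcount=5 -> skip
r=32=100000 popcount=1 -> skip
r=33=100001 popcount=2 -> skip
r=34=100010 popcount=2 -> skip
r=35=100011 popcount=3 -> skip
r=36=100100 popcount=2 -> skip
r=37=100101 popcount=3 -> skip
r=38=100110 popcount=3 -> skip
r=39=100111 popcount=4 -> KEEP
r=40=101000 popcount=2 -> skip
r=41=101001 popcount=3 -> skip
r=42=101010 popcount=3 -> skip
r=43=101011 popcount=4 -> KEEP
r=44=101100 popcount=3 -> skip
r=45=101101 popcount=4 -> KEEP
r=46=101110 popcount=4 -> KEEP
r=47=101111 popcount=5 -> skip
r=48=110000 popcount=2 -> skip
r=49=110001 popcount=3 -> skip
r=50=110010 popcount=3 -> skip
r=51=110011 popcount=4 -> KEEP
r=52=110100 popcount=3 -> skip
r=53=110101 popcount=4 -> KEEP
r=54=110110 popcount=4 -> KEEP
r=55=110111 popcount=5 -> skip
r=56=111000 popcount=3 -> skip
r=57=111001 popcount=4 -> KEEP
r=58=111010 popcount=4 -> KEEP
r=59=111011 popcount=5 -> skip
r=60=111100 popcount=4 -> KEEP
r=61=111101 popcount=5 -> skip
r=62=111110 popcount=5 -> skip
r=63=111111 popcount=6 -> skip
r=64=1000000 popcount=1 -> skip
r=65=1000001 popcount=2 -> skip
r=66=1000010 popcount=2 -> skip
r=67=1000011 popcount=3 -> skip
Kept rows: 23 27 29 30 39 43 45 46 51 53 54 57 58 60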